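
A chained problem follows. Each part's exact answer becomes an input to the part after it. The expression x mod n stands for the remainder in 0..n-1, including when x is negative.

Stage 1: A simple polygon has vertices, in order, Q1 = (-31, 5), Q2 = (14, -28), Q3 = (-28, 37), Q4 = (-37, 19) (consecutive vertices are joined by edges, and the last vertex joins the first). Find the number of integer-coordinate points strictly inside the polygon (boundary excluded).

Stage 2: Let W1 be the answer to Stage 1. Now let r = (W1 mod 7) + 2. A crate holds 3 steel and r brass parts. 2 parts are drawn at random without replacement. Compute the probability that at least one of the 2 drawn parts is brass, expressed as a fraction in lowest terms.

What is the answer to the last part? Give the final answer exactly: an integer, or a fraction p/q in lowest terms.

Stage 1: cross terms: (-31*-28 - 14*5)=798, (14*37 - -28*-28)=-266, (-28*19 - -37*37)=837, (-37*5 - -31*19)=404; twice the area = |1773| = 1773; area = 1773/2; boundary points = 3 + 1 + 9 + 2 = 15; strictly interior points = area - boundary/2 + 1 = 880; answer 880
Stage 2: W1 = 880; r = 7; total draws C(10,2) = 45; complement C(3,2) = 3; favorable 45 - 3 = 42; P = 14/15; answer 14/15

14/15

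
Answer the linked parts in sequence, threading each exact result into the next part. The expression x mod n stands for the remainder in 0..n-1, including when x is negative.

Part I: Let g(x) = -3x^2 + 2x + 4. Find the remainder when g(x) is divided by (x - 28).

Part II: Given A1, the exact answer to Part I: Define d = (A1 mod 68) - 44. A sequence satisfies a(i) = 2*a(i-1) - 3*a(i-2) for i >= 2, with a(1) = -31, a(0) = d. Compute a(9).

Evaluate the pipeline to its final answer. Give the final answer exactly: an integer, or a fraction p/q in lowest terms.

1769

Part I: remainder = value at the root: -3*(28)^2 + 2*(28)^1 + 4 = (-2352) + (56) + (4) = -2292; answer -2292
Part II: A1 = -2292; d = -24; a(2) = 2*(-31) - 3*(-24) = 10; iterating: a(2)=10, a(3)=113, a(4)=196, a(5)=53, a(6)=-482, a(7)=-1123, a(8)=-800, a(9)=1769; answer 1769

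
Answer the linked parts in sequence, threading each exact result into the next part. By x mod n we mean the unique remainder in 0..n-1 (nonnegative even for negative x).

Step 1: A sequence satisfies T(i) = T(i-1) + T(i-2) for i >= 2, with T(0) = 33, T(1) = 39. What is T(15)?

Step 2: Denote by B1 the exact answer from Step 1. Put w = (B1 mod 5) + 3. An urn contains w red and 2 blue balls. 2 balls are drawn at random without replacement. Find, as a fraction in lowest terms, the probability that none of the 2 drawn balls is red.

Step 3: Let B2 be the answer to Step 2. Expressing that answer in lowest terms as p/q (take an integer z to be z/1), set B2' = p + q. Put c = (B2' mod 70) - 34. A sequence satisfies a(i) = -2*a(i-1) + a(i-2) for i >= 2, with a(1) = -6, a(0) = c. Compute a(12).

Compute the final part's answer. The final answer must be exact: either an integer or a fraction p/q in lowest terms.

Step 1: T(2) = 1*(39) + 1*(33) = 72; iterating: T(2)=72, T(3)=111, T(4)=183, T(5)=294, T(6)=477, T(7)=771, T(8)=1248, T(9)=2019, T(10)=3267, T(11)=5286, T(12)=8553, T(13)=13839, T(14)=22392, T(15)=36231; answer 36231
Step 2: B1 = 36231; w = 4; total draws C(6,2) = 15; favorable C(2,2) = 1; P = 1/15; answer 1/15
Step 3: B2 = 1/15; threaded value p + q = 16; c = -18; a(2) = -2*(-6) + 1*(-18) = -6; iterating: a(2)=-6, a(3)=6, a(4)=-18, a(5)=42, a(6)=-102, a(7)=246, a(8)=-594, a(9)=1434, a(10)=-3462, a(11)=8358, a(12)=-20178; answer -20178

-20178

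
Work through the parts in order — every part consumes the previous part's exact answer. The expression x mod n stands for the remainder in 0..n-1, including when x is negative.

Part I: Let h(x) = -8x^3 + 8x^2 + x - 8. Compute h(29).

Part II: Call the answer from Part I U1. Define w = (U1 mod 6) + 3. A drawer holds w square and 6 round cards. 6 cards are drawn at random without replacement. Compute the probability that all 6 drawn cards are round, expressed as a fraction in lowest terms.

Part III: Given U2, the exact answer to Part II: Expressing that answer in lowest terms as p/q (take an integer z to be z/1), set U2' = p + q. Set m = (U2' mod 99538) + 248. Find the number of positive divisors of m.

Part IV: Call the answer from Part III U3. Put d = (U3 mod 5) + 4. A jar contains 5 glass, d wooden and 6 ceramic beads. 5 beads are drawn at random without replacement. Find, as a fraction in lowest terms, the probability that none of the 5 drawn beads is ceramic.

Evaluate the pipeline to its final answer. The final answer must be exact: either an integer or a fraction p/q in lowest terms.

11/119

Part I: -8*(29)^3 + 8*(29)^2 + 1*(29)^1 - 8 = (-195112) + (6728) + (29) + (-8) = -188363; answer -188363
Part II: U1 = -188363; w = 4; total draws C(10,6) = 210; favorable C(6,6) = 1; P = 1/210; answer 1/210
Part III: U2 = 1/210; threaded value p + q = 211; m = 459; 459 = 3^3 * 17; number of divisors = (3+1) * (1+1) = 8; answer 8
Part IV: U3 = 8; d = 7; total draws C(18,5) = 8568; favorable C(12,5) = 792; P = 11/119; answer 11/119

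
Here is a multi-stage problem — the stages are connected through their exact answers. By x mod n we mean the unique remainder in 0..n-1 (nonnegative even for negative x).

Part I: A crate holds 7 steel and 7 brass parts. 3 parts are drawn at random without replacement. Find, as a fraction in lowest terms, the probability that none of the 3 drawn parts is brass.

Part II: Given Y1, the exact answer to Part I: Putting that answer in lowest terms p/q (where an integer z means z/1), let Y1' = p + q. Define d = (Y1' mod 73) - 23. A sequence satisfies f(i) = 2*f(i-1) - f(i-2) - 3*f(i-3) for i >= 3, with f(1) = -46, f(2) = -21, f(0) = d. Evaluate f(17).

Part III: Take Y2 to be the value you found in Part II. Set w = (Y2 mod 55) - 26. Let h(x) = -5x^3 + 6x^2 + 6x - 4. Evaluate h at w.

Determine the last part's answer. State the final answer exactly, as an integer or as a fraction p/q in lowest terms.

-74229

Part I: total draws C(14,3) = 364; favorable C(7,3) = 35; P = 5/52; answer 5/52
Part II: Y1 = 5/52; threaded value p + q = 57; d = 34; f(3) = 2*(-21) - 1*(-46) - 3*(34) = -98; iterating: f(3)=-98, f(4)=-37, f(5)=87, f(6)=505, f(7)=1034, f(8)=1302, f(9)=55, f(10)=-4294, f(11)=-12549, f(12)=-20969, f(13)=-16507, f(14)=25602, f(15)=130618, f(16)=285155, f(17)=362886; answer 362886
Part III: Y2 = 362886; w = 25; -5*(25)^3 + 6*(25)^2 + 6*(25)^1 - 4 = (-78125) + (3750) + (150) + (-4) = -74229; answer -74229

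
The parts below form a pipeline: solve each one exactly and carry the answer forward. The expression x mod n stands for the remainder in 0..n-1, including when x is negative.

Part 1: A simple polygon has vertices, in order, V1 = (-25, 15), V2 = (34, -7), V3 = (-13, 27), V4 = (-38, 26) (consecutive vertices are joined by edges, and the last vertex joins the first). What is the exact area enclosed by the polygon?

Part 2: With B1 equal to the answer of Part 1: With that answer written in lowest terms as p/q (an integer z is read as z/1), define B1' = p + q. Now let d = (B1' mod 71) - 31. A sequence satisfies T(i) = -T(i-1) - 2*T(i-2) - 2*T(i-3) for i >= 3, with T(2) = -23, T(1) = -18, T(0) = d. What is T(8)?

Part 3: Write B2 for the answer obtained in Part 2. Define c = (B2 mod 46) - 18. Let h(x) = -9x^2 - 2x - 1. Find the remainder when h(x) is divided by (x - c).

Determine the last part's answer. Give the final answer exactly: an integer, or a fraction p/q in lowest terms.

Part 1: cross terms: (-25*-7 - 34*15)=-335, (34*27 - -13*-7)=827, (-13*26 - -38*27)=688, (-38*15 - -25*26)=80; twice the area = |1260| = 1260; area = 630; answer 630
Part 2: B1 = 630; threaded value p + q = 631; d = 32; T(3) = -1*(-23) - 2*(-18) - 2*(32) = -5; iterating: T(3)=-5, T(4)=87, T(5)=-31, T(6)=-133, T(7)=21, T(8)=307; answer 307
Part 3: B2 = 307; c = 13; remainder = value at the root: -9*(13)^2 - 2*(13)^1 - 1 = (-1521) + (-26) + (-1) = -1548; answer -1548

-1548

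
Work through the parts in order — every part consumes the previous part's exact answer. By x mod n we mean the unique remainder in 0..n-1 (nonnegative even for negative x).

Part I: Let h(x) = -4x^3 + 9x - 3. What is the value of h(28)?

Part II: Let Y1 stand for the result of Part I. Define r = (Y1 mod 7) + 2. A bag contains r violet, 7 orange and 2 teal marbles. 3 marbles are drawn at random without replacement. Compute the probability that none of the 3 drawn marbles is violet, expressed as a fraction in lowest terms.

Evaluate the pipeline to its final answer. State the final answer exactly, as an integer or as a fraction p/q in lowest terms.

Part I: -4*(28)^3 + 9*(28)^1 - 3 = (-87808) + (252) + (-3) = -87559; answer -87559
Part II: Y1 = -87559; r = 6; total draws C(15,3) = 455; favorable C(9,3) = 84; P = 12/65; answer 12/65

12/65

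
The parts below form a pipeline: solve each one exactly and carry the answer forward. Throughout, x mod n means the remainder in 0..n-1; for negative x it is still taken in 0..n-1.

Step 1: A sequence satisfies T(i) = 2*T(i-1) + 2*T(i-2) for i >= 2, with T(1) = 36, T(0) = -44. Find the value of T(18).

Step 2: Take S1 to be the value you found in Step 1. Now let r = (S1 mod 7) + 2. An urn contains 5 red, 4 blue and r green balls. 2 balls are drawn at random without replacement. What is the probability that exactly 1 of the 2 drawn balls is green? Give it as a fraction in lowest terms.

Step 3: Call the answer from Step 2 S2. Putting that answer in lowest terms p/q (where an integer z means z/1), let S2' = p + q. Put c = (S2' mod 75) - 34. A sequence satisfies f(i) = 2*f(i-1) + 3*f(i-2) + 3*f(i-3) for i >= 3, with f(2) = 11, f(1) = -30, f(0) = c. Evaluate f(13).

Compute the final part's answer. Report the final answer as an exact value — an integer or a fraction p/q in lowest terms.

-8708483

Step 1: T(2) = 2*(36) + 2*(-44) = -16; iterating: T(2)=-16, T(3)=40, T(4)=48, T(5)=176, T(6)=448, T(7)=1248, T(8)=3392, T(9)=9280, T(10)=25344, T(11)=69248, T(12)=189184, T(13)=516864, T(14)=1412096, T(15)=3857920, T(16)=10540032, T(17)=28795904, T(18)=78671872; answer 78671872
Step 2: S1 = 78671872; r = 8; total draws C(17,2) = 136; favorable C(8,1)*C(9,1) = 72; P = 9/17; answer 9/17
Step 3: S2 = 9/17; threaded value p + q = 26; c = -8; f(3) = 2*(11) + 3*(-30) + 3*(-8) = -92; iterating: f(3)=-92, f(4)=-241, f(5)=-725, f(6)=-2449, f(7)=-7796, f(8)=-25114, f(9)=-80963, f(10)=-260656, f(11)=-839543, f(12)=-2703943, f(13)=-8708483; answer -8708483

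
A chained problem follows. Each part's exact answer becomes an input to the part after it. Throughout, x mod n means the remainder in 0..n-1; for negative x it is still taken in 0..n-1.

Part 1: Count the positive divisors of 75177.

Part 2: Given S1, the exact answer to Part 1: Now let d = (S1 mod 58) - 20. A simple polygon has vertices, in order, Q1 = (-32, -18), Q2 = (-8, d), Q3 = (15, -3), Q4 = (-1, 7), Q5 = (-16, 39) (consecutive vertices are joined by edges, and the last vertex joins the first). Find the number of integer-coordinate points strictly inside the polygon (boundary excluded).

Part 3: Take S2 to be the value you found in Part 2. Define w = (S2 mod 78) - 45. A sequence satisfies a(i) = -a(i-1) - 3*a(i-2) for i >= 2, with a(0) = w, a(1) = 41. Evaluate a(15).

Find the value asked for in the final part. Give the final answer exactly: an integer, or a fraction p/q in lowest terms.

Part 1: 75177 = 3^2 * 8353; number of divisors = (2+1) * (1+1) = 6; answer 6
Part 2: S1 = 6; d = -14; cross terms: (-32*-14 - -8*-18)=304, (-8*-3 - 15*-14)=234, (15*7 - -1*-3)=102, (-1*39 - -16*7)=73, (-16*-18 - -32*39)=1536; twice the area = |2249| = 2249; area = 2249/2; boundary points = 4 + 1 + 2 + 1 + 1 = 9; strictly interior points = area - boundary/2 + 1 = 1121; answer 1121
Part 3: S2 = 1121; w = -16; a(2) = -1*(41) - 3*(-16) = 7; iterating: a(2)=7, a(3)=-130, a(4)=109, a(5)=281, a(6)=-608, a(7)=-235, a(8)=2059, a(9)=-1354, a(10)=-4823, a(11)=8885, a(12)=5584, a(13)=-32239, a(14)=15487, a(15)=81230; answer 81230

81230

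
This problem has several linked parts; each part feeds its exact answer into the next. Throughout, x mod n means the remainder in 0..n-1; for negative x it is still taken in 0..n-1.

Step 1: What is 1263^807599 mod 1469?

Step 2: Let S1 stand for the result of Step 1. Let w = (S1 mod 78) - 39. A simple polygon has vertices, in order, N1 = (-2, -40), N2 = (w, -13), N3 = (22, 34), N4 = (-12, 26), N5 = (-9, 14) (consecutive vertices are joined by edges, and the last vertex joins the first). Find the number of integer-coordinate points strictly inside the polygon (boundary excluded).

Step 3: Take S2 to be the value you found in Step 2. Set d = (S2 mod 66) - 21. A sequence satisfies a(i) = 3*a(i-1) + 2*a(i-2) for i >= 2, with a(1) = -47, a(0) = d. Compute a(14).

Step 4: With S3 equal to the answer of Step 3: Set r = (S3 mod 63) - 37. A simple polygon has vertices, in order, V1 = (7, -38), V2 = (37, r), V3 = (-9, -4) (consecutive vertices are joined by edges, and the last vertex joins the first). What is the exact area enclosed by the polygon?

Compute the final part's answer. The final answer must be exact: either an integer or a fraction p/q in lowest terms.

Step 1: squarings mod 1469: 1263^1=1263, 1263^2=1304, 1263^4=783, 1263^8=516, 1263^16=367, 1263^32=1010, 1263^64=614, 1263^128=932, 1263^256=445, 1263^512=1179, 1263^1024=367, 1263^2048=1010, 1263^4096=614, 1263^8192=932, 1263^16384=445, 1263^32768=1179, 1263^65536=367, 1263^131072=1010, 1263^262144=614, 1263^524288=932; 1263^807599 = 1263^1 * 1263^2 * 1263^4 * 1263^8 * 1263^32 * 1263^128 * 1263^512 * 1263^4096 * 1263^16384 * 1263^262144 * 1263^524288 = 46 (mod 1469); answer 46
Step 2: S1 = 46; w = 7; cross terms: (-2*-13 - 7*-40)=306, (7*34 - 22*-13)=524, (22*26 - -12*34)=980, (-12*14 - -9*26)=66, (-9*-40 - -2*14)=388; twice the area = |2264| = 2264; area = 1132; boundary points = 9 + 1 + 2 + 3 + 1 = 16; strictly interior points = area - boundary/2 + 1 = 1125; answer 1125
Step 3: S2 = 1125; d = -18; a(2) = 3*(-47) + 2*(-18) = -177; iterating: a(2)=-177, a(3)=-625, a(4)=-2229, a(5)=-7937, a(6)=-28269, a(7)=-100681, a(8)=-358581, a(9)=-1277105, a(10)=-4548477, a(11)=-16199641, a(12)=-57695877, a(13)=-205486913, a(14)=-731852493; answer -731852493
Step 4: S3 = -731852493; r = 11; cross terms: (7*11 - 37*-38)=1483, (37*-4 - -9*11)=-49, (-9*-38 - 7*-4)=370; twice the area = |1804| = 1804; area = 902; answer 902

902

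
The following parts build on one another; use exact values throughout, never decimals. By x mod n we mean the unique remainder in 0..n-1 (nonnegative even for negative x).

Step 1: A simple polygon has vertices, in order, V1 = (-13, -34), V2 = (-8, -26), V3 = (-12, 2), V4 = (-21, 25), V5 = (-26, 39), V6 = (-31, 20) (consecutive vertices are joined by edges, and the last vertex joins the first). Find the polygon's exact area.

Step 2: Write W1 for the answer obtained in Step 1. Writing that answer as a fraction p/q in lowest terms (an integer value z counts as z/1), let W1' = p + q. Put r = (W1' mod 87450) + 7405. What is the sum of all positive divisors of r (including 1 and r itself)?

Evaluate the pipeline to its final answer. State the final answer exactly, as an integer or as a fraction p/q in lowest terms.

Step 1: cross terms: (-13*-26 - -8*-34)=66, (-8*2 - -12*-26)=-328, (-12*25 - -21*2)=-258, (-21*39 - -26*25)=-169, (-26*20 - -31*39)=689, (-31*-34 - -13*20)=1314; twice the area = |1314| = 1314; area = 657; answer 657
Step 2: W1 = 657; threaded value p + q = 658; r = 8063; 8063 = 11 * 733; sigma = (1 + 11) * (1 + 733) = 12 * 734 = 8808; answer 8808

8808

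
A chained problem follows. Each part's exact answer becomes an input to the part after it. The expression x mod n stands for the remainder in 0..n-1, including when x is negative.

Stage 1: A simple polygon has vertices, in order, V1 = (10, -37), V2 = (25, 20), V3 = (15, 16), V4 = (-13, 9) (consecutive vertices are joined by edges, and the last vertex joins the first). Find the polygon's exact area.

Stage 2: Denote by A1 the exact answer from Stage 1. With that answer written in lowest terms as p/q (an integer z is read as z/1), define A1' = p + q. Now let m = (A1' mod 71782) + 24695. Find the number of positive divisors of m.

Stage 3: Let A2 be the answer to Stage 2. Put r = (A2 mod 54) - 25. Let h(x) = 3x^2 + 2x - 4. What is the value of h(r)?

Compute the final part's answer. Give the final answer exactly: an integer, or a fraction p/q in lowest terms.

Stage 1: cross terms: (10*20 - 25*-37)=1125, (25*16 - 15*20)=100, (15*9 - -13*16)=343, (-13*-37 - 10*9)=391; twice the area = |1959| = 1959; area = 1959/2; answer 1959/2
Stage 2: A1 = 1959/2; threaded value p + q = 1961; m = 26656; 26656 = 2^5 * 7^2 * 17; number of divisors = (5+1) * (2+1) * (1+1) = 36; answer 36
Stage 3: A2 = 36; r = 11; 3*(11)^2 + 2*(11)^1 - 4 = (363) + (22) + (-4) = 381; answer 381

381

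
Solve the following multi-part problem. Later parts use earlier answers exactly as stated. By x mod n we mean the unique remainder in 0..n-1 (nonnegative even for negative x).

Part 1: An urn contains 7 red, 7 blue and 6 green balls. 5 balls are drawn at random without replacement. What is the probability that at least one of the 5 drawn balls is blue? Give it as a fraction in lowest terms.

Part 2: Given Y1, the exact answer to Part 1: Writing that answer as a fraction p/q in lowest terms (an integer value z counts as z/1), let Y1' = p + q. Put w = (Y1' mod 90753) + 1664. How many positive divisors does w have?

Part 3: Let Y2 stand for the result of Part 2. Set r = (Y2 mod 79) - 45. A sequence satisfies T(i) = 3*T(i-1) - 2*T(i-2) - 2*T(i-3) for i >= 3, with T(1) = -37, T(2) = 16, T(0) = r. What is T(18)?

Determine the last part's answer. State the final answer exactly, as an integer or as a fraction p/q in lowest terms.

7394962

Part 1: total draws C(20,5) = 15504; complement C(13,5) = 1287; favorable 15504 - 1287 = 14217; P = 4739/5168; answer 4739/5168
Part 2: Y1 = 4739/5168; threaded value p + q = 9907; w = 11571; 11571 = 3 * 7 * 19 * 29; number of divisors = (1+1) * (1+1) * (1+1) * (1+1) = 16; answer 16
Part 3: Y2 = 16; r = -29; T(3) = 3*(16) - 2*(-37) - 2*(-29) = 180; iterating: T(3)=180, T(4)=582, T(5)=1354, T(6)=2538, T(7)=3742, T(8)=3442, T(9)=-2234, T(10)=-21070, T(11)=-65626, T(12)=-150270, T(13)=-277418, T(14)=-400462, T(15)=-346010, T(16)=317730, T(17)=2446134, T(18)=7394962; answer 7394962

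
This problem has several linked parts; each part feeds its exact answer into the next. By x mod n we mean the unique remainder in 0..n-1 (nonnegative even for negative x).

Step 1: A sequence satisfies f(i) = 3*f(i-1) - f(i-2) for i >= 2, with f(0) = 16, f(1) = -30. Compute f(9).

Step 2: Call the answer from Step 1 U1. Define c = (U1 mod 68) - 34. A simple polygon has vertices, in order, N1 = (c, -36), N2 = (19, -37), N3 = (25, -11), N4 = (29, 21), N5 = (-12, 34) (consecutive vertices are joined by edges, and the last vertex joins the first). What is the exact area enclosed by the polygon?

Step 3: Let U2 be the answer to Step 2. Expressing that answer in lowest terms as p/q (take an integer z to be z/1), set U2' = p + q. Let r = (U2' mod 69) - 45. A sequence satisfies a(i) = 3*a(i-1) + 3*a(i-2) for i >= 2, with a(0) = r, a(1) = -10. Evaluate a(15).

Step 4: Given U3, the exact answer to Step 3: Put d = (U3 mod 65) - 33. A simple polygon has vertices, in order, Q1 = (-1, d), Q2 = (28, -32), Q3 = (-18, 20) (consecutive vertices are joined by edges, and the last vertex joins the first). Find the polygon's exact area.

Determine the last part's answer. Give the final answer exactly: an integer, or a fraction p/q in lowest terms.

Step 1: f(2) = 3*(-30) - 1*(16) = -106; iterating: f(2)=-106, f(3)=-288, f(4)=-758, f(5)=-1986, f(6)=-5200, f(7)=-13614, f(8)=-35642, f(9)=-93312; answer -93312
Step 2: U1 = -93312; c = 18; cross terms: (18*-37 - 19*-36)=18, (19*-11 - 25*-37)=716, (25*21 - 29*-11)=844, (29*34 - -12*21)=1238, (-12*-36 - 18*34)=-180; twice the area = |2636| = 2636; area = 1318; answer 1318
Step 3: U2 = 1318; threaded value p + q = 1319; r = -37; a(2) = 3*(-10) + 3*(-37) = -141; iterating: a(2)=-141, a(3)=-453, a(4)=-1782, a(5)=-6705, a(6)=-25461, a(7)=-96498, a(8)=-365877, a(9)=-1387125, a(10)=-5259006, a(11)=-19938393, a(12)=-75592197, a(13)=-286591770, a(14)=-1086551901, a(15)=-4119431013; answer -4119431013
Step 4: U3 = -4119431013; d = -16; cross terms: (-1*-32 - 28*-16)=480, (28*20 - -18*-32)=-16, (-18*-16 - -1*20)=308; twice the area = |772| = 772; area = 386; answer 386

386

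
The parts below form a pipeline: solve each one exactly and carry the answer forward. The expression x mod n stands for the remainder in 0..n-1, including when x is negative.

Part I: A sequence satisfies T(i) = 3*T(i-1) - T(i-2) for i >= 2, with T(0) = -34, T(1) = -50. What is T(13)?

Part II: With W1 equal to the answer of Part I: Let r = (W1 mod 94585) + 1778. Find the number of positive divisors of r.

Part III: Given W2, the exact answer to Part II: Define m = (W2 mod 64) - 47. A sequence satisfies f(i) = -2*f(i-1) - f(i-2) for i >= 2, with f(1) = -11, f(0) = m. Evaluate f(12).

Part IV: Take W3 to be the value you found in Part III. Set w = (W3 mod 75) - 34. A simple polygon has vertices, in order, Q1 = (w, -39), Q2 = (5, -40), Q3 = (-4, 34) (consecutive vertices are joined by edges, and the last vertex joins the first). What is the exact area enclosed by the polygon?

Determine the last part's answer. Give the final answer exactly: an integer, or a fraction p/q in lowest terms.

1175/2

Part I: T(2) = 3*(-50) - 1*(-34) = -116; iterating: T(2)=-116, T(3)=-298, T(4)=-778, T(5)=-2036, T(6)=-5330, T(7)=-13954, T(8)=-36532, T(9)=-95642, T(10)=-250394, T(11)=-655540, T(12)=-1716226, T(13)=-4493138; answer -4493138
Part II: W1 = -4493138; r = 48720; 48720 = 2^4 * 3 * 5 * 7 * 29; number of divisors = (4+1) * (1+1) * (1+1) * (1+1) * (1+1) = 80; answer 80
Part III: W2 = 80; m = -31; f(2) = -2*(-11) - 1*(-31) = 53; iterating: f(2)=53, f(3)=-95, f(4)=137, f(5)=-179, f(6)=221, f(7)=-263, f(8)=305, f(9)=-347, f(10)=389, f(11)=-431, f(12)=473; answer 473
Part IV: W3 = 473; w = -11; cross terms: (-11*-40 - 5*-39)=635, (5*34 - -4*-40)=10, (-4*-39 - -11*34)=530; twice the area = |1175| = 1175; area = 1175/2; answer 1175/2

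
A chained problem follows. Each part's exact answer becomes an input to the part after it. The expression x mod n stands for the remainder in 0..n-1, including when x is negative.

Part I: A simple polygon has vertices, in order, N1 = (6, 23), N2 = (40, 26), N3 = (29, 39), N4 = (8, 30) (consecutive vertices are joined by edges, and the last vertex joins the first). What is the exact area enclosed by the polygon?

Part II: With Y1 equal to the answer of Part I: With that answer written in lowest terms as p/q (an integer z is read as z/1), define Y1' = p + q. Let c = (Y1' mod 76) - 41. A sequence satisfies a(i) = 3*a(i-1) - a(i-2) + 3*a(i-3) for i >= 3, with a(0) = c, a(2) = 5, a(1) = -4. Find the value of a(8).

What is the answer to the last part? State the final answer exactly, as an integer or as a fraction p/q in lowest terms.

25618

Part I: cross terms: (6*26 - 40*23)=-764, (40*39 - 29*26)=806, (29*30 - 8*39)=558, (8*23 - 6*30)=4; twice the area = |604| = 604; area = 302; answer 302
Part II: Y1 = 302; threaded value p + q = 303; c = 34; a(3) = 3*(5) - 1*(-4) + 3*(34) = 121; iterating: a(3)=121, a(4)=346, a(5)=932, a(6)=2813, a(7)=8545, a(8)=25618; answer 25618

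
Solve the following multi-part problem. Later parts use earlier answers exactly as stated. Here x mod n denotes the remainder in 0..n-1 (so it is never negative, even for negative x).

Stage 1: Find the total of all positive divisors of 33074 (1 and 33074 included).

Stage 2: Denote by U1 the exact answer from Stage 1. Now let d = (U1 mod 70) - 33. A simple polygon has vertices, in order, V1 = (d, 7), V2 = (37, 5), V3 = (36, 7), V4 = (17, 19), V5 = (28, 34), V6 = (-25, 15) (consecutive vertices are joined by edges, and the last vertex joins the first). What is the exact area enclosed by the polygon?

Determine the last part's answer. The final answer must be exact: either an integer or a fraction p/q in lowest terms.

728

Stage 1: 33074 = 2 * 23 * 719; sigma = (1 + 2) * (1 + 23) * (1 + 719) = 3 * 24 * 720 = 51840; answer 51840
Stage 2: U1 = 51840; d = 7; cross terms: (7*5 - 37*7)=-224, (37*7 - 36*5)=79, (36*19 - 17*7)=565, (17*34 - 28*19)=46, (28*15 - -25*34)=1270, (-25*7 - 7*15)=-280; twice the area = |1456| = 1456; area = 728; answer 728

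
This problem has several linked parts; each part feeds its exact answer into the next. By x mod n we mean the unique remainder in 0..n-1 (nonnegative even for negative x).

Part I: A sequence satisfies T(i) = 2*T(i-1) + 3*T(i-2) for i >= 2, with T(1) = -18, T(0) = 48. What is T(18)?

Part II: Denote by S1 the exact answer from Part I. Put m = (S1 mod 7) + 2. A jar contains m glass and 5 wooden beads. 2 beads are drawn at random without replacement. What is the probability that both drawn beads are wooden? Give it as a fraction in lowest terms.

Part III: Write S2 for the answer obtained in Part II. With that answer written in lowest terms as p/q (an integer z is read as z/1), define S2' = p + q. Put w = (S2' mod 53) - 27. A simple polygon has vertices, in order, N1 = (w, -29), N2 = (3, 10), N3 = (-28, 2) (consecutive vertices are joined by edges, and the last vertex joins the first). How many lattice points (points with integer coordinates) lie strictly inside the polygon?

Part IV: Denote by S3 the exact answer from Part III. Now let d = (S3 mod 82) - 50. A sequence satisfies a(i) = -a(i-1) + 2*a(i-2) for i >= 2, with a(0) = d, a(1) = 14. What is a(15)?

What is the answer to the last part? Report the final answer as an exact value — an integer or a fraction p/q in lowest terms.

Part I: T(2) = 2*(-18) + 3*(48) = 108; iterating: T(2)=108, T(3)=162, T(4)=648, T(5)=1782, T(6)=5508, T(7)=16362, T(8)=49248, T(9)=147582, T(10)=442908, T(11)=1328562, T(12)=3985848, T(13)=11957382, T(14)=35872308, T(15)=107616762, T(16)=322850448, T(17)=968551182, T(18)=2905653708; answer 2905653708
Part II: S1 = 2905653708; m = 8; total draws C(13,2) = 78; favorable C(5,2) = 10; P = 5/39; answer 5/39
Part III: S2 = 5/39; threaded value p + q = 44; w = 17; cross terms: (17*10 - 3*-29)=257, (3*2 - -28*10)=286, (-28*-29 - 17*2)=778; twice the area = |1321| = 1321; area = 1321/2; boundary points = 1 + 1 + 1 = 3; strictly interior points = area - boundary/2 + 1 = 660; answer 660
Part IV: S3 = 660; d = -46; a(2) = -1*(14) + 2*(-46) = -106; iterating: a(2)=-106, a(3)=134, a(4)=-346, a(5)=614, a(6)=-1306, a(7)=2534, a(8)=-5146, a(9)=10214, a(10)=-20506, a(11)=40934, a(12)=-81946, a(13)=163814, a(14)=-327706, a(15)=655334; answer 655334

655334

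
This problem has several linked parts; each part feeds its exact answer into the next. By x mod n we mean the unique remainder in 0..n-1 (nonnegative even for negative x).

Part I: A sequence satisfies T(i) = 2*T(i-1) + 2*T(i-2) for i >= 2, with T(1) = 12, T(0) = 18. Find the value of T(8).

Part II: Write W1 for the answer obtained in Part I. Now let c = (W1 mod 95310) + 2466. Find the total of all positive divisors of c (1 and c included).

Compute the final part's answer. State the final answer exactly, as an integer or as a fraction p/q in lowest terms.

51744

Part I: T(2) = 2*(12) + 2*(18) = 60; iterating: T(2)=60, T(3)=144, T(4)=408, T(5)=1104, T(6)=3024, T(7)=8256, T(8)=22560; answer 22560
Part II: W1 = 22560; c = 25026; 25026 = 2 * 3 * 43 * 97; sigma = (1 + 2) * (1 + 3) * (1 + 43) * (1 + 97) = 3 * 4 * 44 * 98 = 51744; answer 51744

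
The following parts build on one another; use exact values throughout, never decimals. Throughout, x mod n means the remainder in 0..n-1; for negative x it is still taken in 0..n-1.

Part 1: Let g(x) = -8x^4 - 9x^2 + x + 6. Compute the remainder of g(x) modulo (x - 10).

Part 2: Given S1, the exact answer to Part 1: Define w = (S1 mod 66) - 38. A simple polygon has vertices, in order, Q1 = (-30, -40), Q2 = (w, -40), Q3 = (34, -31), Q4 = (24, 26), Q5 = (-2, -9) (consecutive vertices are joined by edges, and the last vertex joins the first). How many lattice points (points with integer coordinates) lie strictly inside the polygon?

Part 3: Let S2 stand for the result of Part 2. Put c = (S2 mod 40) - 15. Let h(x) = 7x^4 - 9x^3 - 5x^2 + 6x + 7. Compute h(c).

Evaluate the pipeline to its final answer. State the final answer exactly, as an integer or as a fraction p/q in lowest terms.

Part 1: remainder = value at the root: -8*(10)^4 - 9*(10)^2 + 1*(10)^1 + 6 = (-80000) + (-900) + (10) + (6) = -80884; answer -80884
Part 2: S1 = -80884; w = -6; cross terms: (-30*-40 - -6*-40)=960, (-6*-31 - 34*-40)=1546, (34*26 - 24*-31)=1628, (24*-9 - -2*26)=-164, (-2*-40 - -30*-9)=-190; twice the area = |3780| = 3780; area = 1890; boundary points = 24 + 1 + 1 + 1 + 1 = 28; strictly interior points = area - boundary/2 + 1 = 1877; answer 1877
Part 3: S2 = 1877; c = 22; 7*(22)^4 - 9*(22)^3 - 5*(22)^2 + 6*(22)^1 + 7 = (1639792) + (-95832) + (-2420) + (132) + (7) = 1541679; answer 1541679

1541679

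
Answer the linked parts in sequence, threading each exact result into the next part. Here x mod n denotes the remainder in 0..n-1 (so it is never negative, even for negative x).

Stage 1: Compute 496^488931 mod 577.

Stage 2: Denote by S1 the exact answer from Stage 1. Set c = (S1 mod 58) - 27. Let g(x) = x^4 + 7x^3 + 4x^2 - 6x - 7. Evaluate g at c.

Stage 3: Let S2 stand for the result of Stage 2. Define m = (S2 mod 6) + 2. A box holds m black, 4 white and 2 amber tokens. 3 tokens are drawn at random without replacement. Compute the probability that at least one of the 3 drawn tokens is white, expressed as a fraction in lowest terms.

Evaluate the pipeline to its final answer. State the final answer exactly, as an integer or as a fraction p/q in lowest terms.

101/143

Stage 1: squarings mod 577: 496^1=496, 496^2=214, 496^4=213, 496^8=363, 496^16=213, 496^32=363, 496^64=213, 496^128=363, 496^256=213, 496^512=363, 496^1024=213, 496^2048=363, 496^4096=213, 496^8192=363, 496^16384=213, 496^32768=363, 496^65536=213, 496^131072=363, 496^262144=213; 496^488931 = 496^1 * 496^2 * 496^32 * 496^64 * 496^128 * 496^256 * 496^1024 * 496^4096 * 496^8192 * 496^16384 * 496^65536 * 496^131072 * 496^262144 = 553 (mod 577); answer 553
Stage 2: S1 = 553; c = 4; 1*(4)^4 + 7*(4)^3 + 4*(4)^2 - 6*(4)^1 - 7 = (256) + (448) + (64) + (-24) + (-7) = 737; answer 737
Stage 3: S2 = 737; m = 7; total draws C(13,3) = 286; complement C(9,3) = 84; favorable 286 - 84 = 202; P = 101/143; answer 101/143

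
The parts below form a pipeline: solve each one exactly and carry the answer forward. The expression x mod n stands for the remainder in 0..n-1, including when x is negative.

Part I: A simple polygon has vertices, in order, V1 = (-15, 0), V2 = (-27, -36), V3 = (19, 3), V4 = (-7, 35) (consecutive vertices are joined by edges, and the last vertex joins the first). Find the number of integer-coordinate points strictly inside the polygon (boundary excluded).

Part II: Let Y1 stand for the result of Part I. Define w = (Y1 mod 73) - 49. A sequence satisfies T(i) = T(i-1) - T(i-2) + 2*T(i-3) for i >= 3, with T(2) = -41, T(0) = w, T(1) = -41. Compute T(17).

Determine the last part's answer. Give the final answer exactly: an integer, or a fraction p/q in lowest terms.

-5427

Part I: cross terms: (-15*-36 - -27*0)=540, (-27*3 - 19*-36)=603, (19*35 - -7*3)=686, (-7*0 - -15*35)=525; twice the area = |2354| = 2354; area = 1177; boundary points = 12 + 1 + 2 + 1 = 16; strictly interior points = area - boundary/2 + 1 = 1170; answer 1170
Part II: Y1 = 1170; w = -47; T(3) = 1*(-41) - 1*(-41) + 2*(-47) = -94; iterating: T(3)=-94, T(4)=-135, T(5)=-123, T(6)=-176, T(7)=-323, T(8)=-393, T(9)=-422, T(10)=-675, T(11)=-1039, T(12)=-1208, T(13)=-1519, T(14)=-2389, T(15)=-3286, T(16)=-3935, T(17)=-5427; answer -5427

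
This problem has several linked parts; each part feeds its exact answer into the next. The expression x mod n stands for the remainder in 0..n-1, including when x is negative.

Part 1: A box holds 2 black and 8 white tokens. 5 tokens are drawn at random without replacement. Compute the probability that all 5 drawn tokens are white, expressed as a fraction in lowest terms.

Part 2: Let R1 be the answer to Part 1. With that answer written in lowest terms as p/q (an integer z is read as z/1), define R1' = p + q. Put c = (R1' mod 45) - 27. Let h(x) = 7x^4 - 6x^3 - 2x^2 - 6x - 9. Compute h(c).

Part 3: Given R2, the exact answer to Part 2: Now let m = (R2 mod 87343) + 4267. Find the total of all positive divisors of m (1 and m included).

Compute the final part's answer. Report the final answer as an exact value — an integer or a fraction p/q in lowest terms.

60552

Part 1: total draws C(10,5) = 252; favorable C(8,5) = 56; P = 2/9; answer 2/9
Part 2: R1 = 2/9; threaded value p + q = 11; c = -16; 7*(-16)^4 - 6*(-16)^3 - 2*(-16)^2 - 6*(-16)^1 - 9 = (458752) + (24576) + (-512) + (96) + (-9) = 482903; answer 482903
Part 3: R2 = 482903; m = 50455; 50455 = 5 * 10091; sigma = (1 + 5) * (1 + 10091) = 6 * 10092 = 60552; answer 60552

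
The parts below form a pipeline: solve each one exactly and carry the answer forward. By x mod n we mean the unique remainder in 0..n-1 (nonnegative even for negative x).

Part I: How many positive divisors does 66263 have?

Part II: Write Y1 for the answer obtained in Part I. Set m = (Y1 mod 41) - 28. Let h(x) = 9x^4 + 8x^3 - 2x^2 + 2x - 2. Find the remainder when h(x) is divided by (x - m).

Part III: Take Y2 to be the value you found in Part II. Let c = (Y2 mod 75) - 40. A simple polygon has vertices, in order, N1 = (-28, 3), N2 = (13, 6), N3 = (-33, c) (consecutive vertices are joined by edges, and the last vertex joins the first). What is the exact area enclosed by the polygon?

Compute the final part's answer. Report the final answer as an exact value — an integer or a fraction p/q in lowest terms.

Part I: 66263 = 23 * 43 * 67; number of divisors = (1+1) * (1+1) * (1+1) = 8; answer 8
Part II: Y1 = 8; m = -20; remainder = value at the root: 9*(-20)^4 + 8*(-20)^3 - 2*(-20)^2 + 2*(-20)^1 - 2 = (1440000) + (-64000) + (-800) + (-40) + (-2) = 1375158; answer 1375158
Part III: Y2 = 1375158; c = -7; cross terms: (-28*6 - 13*3)=-207, (13*-7 - -33*6)=107, (-33*3 - -28*-7)=-295; twice the area = |-395| = 395; area = 395/2; answer 395/2

395/2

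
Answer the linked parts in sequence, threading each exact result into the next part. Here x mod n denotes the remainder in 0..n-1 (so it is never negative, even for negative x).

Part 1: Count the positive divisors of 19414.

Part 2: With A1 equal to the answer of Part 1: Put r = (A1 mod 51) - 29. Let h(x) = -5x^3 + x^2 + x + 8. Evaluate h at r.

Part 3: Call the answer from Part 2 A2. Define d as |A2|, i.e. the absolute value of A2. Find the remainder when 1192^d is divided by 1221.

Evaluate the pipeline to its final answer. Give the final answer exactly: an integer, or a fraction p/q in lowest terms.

Part 1: 19414 = 2 * 17 * 571; number of divisors = (1+1) * (1+1) * (1+1) = 8; answer 8
Part 2: A1 = 8; r = -21; -5*(-21)^3 + 1*(-21)^2 + 1*(-21)^1 + 8 = (46305) + (441) + (-21) + (8) = 46733; answer 46733
Part 3: A2 = 46733; d = 46733; squarings mod 1221: 1192^1=1192, 1192^2=841, 1192^4=322, 1192^8=1120, 1192^16=433, 1192^32=676, 1192^64=322, 1192^128=1120, 1192^256=433, 1192^512=676, 1192^1024=322, 1192^2048=1120, 1192^4096=433, 1192^8192=676, 1192^16384=322, 1192^32768=1120; 1192^46733 = 1192^1 * 1192^4 * 1192^8 * 1192^128 * 1192^512 * 1192^1024 * 1192^4096 * 1192^8192 * 1192^32768 = 97 (mod 1221); answer 97

97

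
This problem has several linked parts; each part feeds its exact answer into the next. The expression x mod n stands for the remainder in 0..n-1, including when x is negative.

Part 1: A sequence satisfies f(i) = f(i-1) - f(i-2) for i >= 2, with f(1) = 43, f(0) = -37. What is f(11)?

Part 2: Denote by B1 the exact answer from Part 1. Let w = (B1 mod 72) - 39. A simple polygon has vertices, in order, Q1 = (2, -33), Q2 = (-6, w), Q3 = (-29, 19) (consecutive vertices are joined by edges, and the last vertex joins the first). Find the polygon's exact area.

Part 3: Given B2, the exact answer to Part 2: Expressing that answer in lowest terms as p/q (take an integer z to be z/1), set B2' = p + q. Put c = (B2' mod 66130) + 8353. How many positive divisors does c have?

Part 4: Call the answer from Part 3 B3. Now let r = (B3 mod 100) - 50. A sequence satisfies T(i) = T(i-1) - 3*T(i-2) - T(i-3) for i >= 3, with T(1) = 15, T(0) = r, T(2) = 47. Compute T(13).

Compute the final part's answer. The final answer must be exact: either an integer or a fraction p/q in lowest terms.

Part 1: f(2) = 1*(43) - 1*(-37) = 80; iterating: f(2)=80, f(3)=37, f(4)=-43, f(5)=-80, f(6)=-37, f(7)=43, f(8)=80, f(9)=37, f(10)=-43, f(11)=-80; answer -80
Part 2: B1 = -80; w = 25; cross terms: (2*25 - -6*-33)=-148, (-6*19 - -29*25)=611, (-29*-33 - 2*19)=919; twice the area = |1382| = 1382; area = 691; answer 691
Part 3: B2 = 691; threaded value p + q = 692; c = 9045; 9045 = 3^3 * 5 * 67; number of divisors = (3+1) * (1+1) * (1+1) = 16; answer 16
Part 4: B3 = 16; r = -34; T(3) = 1*(47) - 3*(15) - 1*(-34) = 36; iterating: T(3)=36, T(4)=-120, T(5)=-275, T(6)=49, T(7)=994, T(8)=1122, T(9)=-1909, T(10)=-6269, T(11)=-1664, T(12)=19052, T(13)=30313; answer 30313

30313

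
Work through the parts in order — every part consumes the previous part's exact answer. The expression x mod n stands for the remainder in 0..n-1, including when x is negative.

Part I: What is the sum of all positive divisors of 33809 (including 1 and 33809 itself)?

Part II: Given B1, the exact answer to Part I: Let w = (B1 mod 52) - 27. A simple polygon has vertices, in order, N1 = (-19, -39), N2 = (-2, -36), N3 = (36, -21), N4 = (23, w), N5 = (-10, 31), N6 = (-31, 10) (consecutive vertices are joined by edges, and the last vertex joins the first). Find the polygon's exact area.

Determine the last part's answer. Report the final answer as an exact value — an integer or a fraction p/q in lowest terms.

2309

Part I: 33809 is prime, so its only divisors are 1 and 33809; sigma = 1 + 33809 = 33810; answer 33810
Part II: B1 = 33810; w = -17; cross terms: (-19*-36 - -2*-39)=606, (-2*-21 - 36*-36)=1338, (36*-17 - 23*-21)=-129, (23*31 - -10*-17)=543, (-10*10 - -31*31)=861, (-31*-39 - -19*10)=1399; twice the area = |4618| = 4618; area = 2309; answer 2309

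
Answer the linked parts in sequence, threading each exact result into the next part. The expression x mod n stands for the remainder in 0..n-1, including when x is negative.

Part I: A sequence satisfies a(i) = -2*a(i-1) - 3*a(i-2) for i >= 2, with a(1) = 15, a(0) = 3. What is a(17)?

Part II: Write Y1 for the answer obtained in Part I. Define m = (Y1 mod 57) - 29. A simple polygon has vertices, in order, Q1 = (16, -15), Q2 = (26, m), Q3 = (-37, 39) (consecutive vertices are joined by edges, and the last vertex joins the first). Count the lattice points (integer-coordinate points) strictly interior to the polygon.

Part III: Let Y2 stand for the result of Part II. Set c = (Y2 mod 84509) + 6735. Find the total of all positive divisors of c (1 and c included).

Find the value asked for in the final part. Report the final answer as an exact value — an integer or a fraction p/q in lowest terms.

17654

Part I: a(2) = -2*(15) - 3*(3) = -39; iterating: a(2)=-39, a(3)=33, a(4)=51, a(5)=-201, a(6)=249, a(7)=105, a(8)=-957, a(9)=1599, a(10)=-327, a(11)=-4143, a(12)=9267, a(13)=-6105, a(14)=-15591, a(15)=49497, a(16)=-52221, a(17)=-44049; answer -44049
Part II: Y1 = -44049; m = -17; cross terms: (16*-17 - 26*-15)=118, (26*39 - -37*-17)=385, (-37*-15 - 16*39)=-69; twice the area = |434| = 434; area = 217; boundary points = 2 + 7 + 1 = 10; strictly interior points = area - boundary/2 + 1 = 213; answer 213
Part III: Y2 = 213; c = 6948; 6948 = 2^2 * 3^2 * 193; sigma = (1 + 2 + 4) * (1 + 3 + 9) * (1 + 193) = 7 * 13 * 194 = 17654; answer 17654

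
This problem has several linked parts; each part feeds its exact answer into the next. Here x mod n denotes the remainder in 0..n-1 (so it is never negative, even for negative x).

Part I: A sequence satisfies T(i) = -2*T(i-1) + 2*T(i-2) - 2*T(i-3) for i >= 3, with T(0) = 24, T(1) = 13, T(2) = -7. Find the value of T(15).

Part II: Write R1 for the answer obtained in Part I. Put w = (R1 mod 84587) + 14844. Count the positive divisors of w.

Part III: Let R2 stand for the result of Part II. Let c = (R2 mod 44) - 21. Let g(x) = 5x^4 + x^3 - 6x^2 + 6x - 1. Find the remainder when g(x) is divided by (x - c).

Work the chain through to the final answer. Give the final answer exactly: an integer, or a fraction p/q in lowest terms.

410855

Part I: T(3) = -2*(-7) + 2*(13) - 2*(24) = -8; iterating: T(3)=-8, T(4)=-24, T(5)=46, T(6)=-124, T(7)=388, T(8)=-1116, T(9)=3256, T(10)=-9520, T(11)=27784, T(12)=-81120, T(13)=236848, T(14)=-691504, T(15)=2018944; answer 2018944
Part II: R1 = 2018944; w = 88287; 88287 = 3 * 29429; number of divisors = (1+1) * (1+1) = 4; answer 4
Part III: R2 = 4; c = -17; remainder = value at the root: 5*(-17)^4 + 1*(-17)^3 - 6*(-17)^2 + 6*(-17)^1 - 1 = (417605) + (-4913) + (-1734) + (-102) + (-1) = 410855; answer 410855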